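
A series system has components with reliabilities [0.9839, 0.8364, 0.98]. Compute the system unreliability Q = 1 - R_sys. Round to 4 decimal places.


Components: [0.9839, 0.8364, 0.98]
After component 1: product = 0.9839
After component 2: product = 0.8229
After component 3: product = 0.8065
R_sys = 0.8065
Q = 1 - 0.8065 = 0.1935

0.1935


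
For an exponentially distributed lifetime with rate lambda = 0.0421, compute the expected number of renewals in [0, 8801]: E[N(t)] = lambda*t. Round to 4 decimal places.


lambda = 0.0421
t = 8801
E[N(t)] = lambda * t
E[N(t)] = 0.0421 * 8801
E[N(t)] = 370.5221

370.5221


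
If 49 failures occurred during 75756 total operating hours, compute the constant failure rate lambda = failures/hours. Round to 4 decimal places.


failures = 49
total_hours = 75756
lambda = 49 / 75756
lambda = 0.0006

0.0006


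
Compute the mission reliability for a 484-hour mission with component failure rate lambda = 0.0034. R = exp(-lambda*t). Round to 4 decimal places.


lambda = 0.0034
mission_time = 484
lambda * t = 0.0034 * 484 = 1.6456
R = exp(-1.6456)
R = 0.1929

0.1929


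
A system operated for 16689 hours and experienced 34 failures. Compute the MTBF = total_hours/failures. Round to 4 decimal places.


total_hours = 16689
failures = 34
MTBF = 16689 / 34
MTBF = 490.8529

490.8529


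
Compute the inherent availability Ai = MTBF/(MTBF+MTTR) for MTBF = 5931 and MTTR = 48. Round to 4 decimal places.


MTBF = 5931
MTTR = 48
MTBF + MTTR = 5979
Ai = 5931 / 5979
Ai = 0.992

0.992


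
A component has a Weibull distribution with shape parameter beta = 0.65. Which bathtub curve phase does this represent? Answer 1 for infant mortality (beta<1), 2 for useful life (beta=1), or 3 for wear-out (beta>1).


beta = 0.65
Compare beta to 1:
beta < 1 => infant mortality (phase 1)
beta = 1 => useful life (phase 2)
beta > 1 => wear-out (phase 3)
Since beta = 0.65, this is infant mortality (decreasing failure rate)
Phase = 1

1


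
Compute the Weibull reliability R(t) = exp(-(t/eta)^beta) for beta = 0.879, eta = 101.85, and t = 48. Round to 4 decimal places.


beta = 0.879, eta = 101.85, t = 48
t/eta = 48 / 101.85 = 0.4713
(t/eta)^beta = 0.4713^0.879 = 0.5162
R(t) = exp(-0.5162)
R(t) = 0.5968

0.5968


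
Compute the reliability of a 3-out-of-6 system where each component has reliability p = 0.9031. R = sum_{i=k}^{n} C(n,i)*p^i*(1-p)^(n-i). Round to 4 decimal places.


k = 3, n = 6, p = 0.9031
i=3: C(6,3)=20 * 0.9031^3 * 0.0969^3 = 0.0134
i=4: C(6,4)=15 * 0.9031^4 * 0.0969^2 = 0.0937
i=5: C(6,5)=6 * 0.9031^5 * 0.0969^1 = 0.3493
i=6: C(6,6)=1 * 0.9031^6 * 0.0969^0 = 0.5425
R = sum of terms = 0.9989

0.9989


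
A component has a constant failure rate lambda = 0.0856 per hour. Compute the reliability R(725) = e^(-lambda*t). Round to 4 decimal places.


lambda = 0.0856
t = 725
lambda * t = 62.06
R(t) = e^(-62.06)
R(t) = 0.0

0.0


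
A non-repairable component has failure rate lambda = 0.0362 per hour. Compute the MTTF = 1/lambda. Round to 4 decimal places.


lambda = 0.0362
MTTF = 1 / 0.0362
MTTF = 27.6243

27.6243


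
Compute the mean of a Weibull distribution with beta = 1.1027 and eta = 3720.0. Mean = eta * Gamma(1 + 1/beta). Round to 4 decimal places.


beta = 1.1027, eta = 3720.0
1/beta = 0.9069
1 + 1/beta = 1.9069
Gamma(1.9069) = 0.9641
Mean = 3720.0 * 0.9641
Mean = 3586.586

3586.586


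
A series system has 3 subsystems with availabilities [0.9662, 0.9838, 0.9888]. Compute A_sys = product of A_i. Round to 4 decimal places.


Subsystems: [0.9662, 0.9838, 0.9888]
After subsystem 1 (A=0.9662): product = 0.9662
After subsystem 2 (A=0.9838): product = 0.9505
After subsystem 3 (A=0.9888): product = 0.9399
A_sys = 0.9399

0.9399


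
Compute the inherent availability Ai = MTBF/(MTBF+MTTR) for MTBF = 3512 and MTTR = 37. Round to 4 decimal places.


MTBF = 3512
MTTR = 37
MTBF + MTTR = 3549
Ai = 3512 / 3549
Ai = 0.9896

0.9896


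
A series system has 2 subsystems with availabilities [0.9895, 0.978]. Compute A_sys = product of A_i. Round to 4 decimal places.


Subsystems: [0.9895, 0.978]
After subsystem 1 (A=0.9895): product = 0.9895
After subsystem 2 (A=0.978): product = 0.9677
A_sys = 0.9677

0.9677


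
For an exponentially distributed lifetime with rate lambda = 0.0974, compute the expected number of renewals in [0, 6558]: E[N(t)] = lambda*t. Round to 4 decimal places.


lambda = 0.0974
t = 6558
E[N(t)] = lambda * t
E[N(t)] = 0.0974 * 6558
E[N(t)] = 638.7492

638.7492


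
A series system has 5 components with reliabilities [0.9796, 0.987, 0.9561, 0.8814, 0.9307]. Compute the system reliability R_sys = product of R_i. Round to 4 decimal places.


Components: [0.9796, 0.987, 0.9561, 0.8814, 0.9307]
After component 1 (R=0.9796): product = 0.9796
After component 2 (R=0.987): product = 0.9669
After component 3 (R=0.9561): product = 0.9244
After component 4 (R=0.8814): product = 0.8148
After component 5 (R=0.9307): product = 0.7583
R_sys = 0.7583

0.7583


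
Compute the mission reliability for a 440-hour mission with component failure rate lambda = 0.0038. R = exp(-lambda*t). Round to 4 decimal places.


lambda = 0.0038
mission_time = 440
lambda * t = 0.0038 * 440 = 1.672
R = exp(-1.672)
R = 0.1879

0.1879


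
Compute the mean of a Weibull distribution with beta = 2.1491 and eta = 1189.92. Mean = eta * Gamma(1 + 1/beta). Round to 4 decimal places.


beta = 2.1491, eta = 1189.92
1/beta = 0.4653
1 + 1/beta = 1.4653
Gamma(1.4653) = 0.8856
Mean = 1189.92 * 0.8856
Mean = 1053.8038

1053.8038


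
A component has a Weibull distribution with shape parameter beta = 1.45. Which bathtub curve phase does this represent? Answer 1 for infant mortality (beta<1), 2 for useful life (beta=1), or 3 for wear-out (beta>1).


beta = 1.45
Compare beta to 1:
beta < 1 => infant mortality (phase 1)
beta = 1 => useful life (phase 2)
beta > 1 => wear-out (phase 3)
Since beta = 1.45, this is wear-out (increasing failure rate)
Phase = 3

3


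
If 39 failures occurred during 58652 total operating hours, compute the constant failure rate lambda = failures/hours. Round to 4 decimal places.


failures = 39
total_hours = 58652
lambda = 39 / 58652
lambda = 0.0007

0.0007


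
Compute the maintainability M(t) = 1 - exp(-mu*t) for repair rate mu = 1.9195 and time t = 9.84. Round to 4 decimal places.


mu = 1.9195, t = 9.84
mu * t = 1.9195 * 9.84 = 18.8879
exp(-18.8879) = 0.0
M(t) = 1 - 0.0
M(t) = 1.0

1.0


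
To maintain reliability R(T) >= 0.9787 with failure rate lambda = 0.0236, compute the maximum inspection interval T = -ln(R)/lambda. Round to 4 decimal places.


R_target = 0.9787
lambda = 0.0236
-ln(0.9787) = 0.0215
T = 0.0215 / 0.0236
T = 0.9123

0.9123


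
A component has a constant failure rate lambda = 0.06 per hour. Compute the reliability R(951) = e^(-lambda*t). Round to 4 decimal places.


lambda = 0.06
t = 951
lambda * t = 57.06
R(t) = e^(-57.06)
R(t) = 0.0

0.0


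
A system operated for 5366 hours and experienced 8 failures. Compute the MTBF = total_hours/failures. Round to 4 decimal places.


total_hours = 5366
failures = 8
MTBF = 5366 / 8
MTBF = 670.75

670.75


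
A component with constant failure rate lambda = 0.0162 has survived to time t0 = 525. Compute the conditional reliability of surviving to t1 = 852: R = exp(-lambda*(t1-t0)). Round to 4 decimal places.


lambda = 0.0162
t0 = 525, t1 = 852
t1 - t0 = 327
lambda * (t1-t0) = 0.0162 * 327 = 5.2974
R = exp(-5.2974)
R = 0.005

0.005


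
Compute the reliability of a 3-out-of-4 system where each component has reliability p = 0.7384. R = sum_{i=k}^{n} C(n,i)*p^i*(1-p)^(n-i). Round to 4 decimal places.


k = 3, n = 4, p = 0.7384
i=3: C(4,3)=4 * 0.7384^3 * 0.2616^1 = 0.4213
i=4: C(4,4)=1 * 0.7384^4 * 0.2616^0 = 0.2973
R = sum of terms = 0.7186

0.7186


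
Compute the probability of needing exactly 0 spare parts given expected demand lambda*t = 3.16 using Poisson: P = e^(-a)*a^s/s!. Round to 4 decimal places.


a = 3.16, s = 0
e^(-a) = e^(-3.16) = 0.0424
a^s = 3.16^0 = 1.0
s! = 1
P = 0.0424 * 1.0 / 1
P = 0.0424

0.0424


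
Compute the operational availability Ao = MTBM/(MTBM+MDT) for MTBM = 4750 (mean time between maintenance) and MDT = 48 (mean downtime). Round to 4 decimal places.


MTBM = 4750
MDT = 48
MTBM + MDT = 4798
Ao = 4750 / 4798
Ao = 0.99

0.99


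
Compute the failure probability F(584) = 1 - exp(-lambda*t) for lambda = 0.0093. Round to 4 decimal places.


lambda = 0.0093, t = 584
lambda * t = 5.4312
exp(-5.4312) = 0.0044
F(t) = 1 - 0.0044
F(t) = 0.9956

0.9956


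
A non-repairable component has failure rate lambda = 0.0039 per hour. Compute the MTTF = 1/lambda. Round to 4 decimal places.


lambda = 0.0039
MTTF = 1 / 0.0039
MTTF = 256.4103

256.4103


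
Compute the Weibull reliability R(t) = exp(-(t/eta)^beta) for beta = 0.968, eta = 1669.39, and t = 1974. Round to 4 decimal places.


beta = 0.968, eta = 1669.39, t = 1974
t/eta = 1974 / 1669.39 = 1.1825
(t/eta)^beta = 1.1825^0.968 = 1.1761
R(t) = exp(-1.1761)
R(t) = 0.3085

0.3085


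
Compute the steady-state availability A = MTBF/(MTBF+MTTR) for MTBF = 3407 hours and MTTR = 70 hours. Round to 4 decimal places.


MTBF = 3407
MTTR = 70
MTBF + MTTR = 3477
A = 3407 / 3477
A = 0.9799

0.9799


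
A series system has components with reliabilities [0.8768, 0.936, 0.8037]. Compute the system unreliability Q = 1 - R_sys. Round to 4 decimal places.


Components: [0.8768, 0.936, 0.8037]
After component 1: product = 0.8768
After component 2: product = 0.8207
After component 3: product = 0.6596
R_sys = 0.6596
Q = 1 - 0.6596 = 0.3404

0.3404


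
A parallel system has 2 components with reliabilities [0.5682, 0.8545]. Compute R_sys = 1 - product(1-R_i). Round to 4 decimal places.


Components: [0.5682, 0.8545]
(1 - 0.5682) = 0.4318, running product = 0.4318
(1 - 0.8545) = 0.1455, running product = 0.0628
Product of (1-R_i) = 0.0628
R_sys = 1 - 0.0628 = 0.9372

0.9372


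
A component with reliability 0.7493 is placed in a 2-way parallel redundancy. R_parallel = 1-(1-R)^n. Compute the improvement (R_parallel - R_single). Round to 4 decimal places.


R_single = 0.7493, n = 2
1 - R_single = 0.2507
(1 - R_single)^n = 0.2507^2 = 0.0629
R_parallel = 1 - 0.0629 = 0.9371
Improvement = 0.9371 - 0.7493
Improvement = 0.1878

0.1878


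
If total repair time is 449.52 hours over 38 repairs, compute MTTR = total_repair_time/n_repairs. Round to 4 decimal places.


total_repair_time = 449.52
n_repairs = 38
MTTR = 449.52 / 38
MTTR = 11.8295

11.8295


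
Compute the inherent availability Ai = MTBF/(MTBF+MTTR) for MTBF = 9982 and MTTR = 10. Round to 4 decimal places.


MTBF = 9982
MTTR = 10
MTBF + MTTR = 9992
Ai = 9982 / 9992
Ai = 0.999

0.999


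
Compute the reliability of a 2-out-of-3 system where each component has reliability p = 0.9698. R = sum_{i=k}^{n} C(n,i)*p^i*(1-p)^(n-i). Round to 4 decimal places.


k = 2, n = 3, p = 0.9698
i=2: C(3,2)=3 * 0.9698^2 * 0.0302^1 = 0.0852
i=3: C(3,3)=1 * 0.9698^3 * 0.0302^0 = 0.9121
R = sum of terms = 0.9973

0.9973


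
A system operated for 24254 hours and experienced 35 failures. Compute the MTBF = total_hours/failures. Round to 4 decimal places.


total_hours = 24254
failures = 35
MTBF = 24254 / 35
MTBF = 692.9714

692.9714


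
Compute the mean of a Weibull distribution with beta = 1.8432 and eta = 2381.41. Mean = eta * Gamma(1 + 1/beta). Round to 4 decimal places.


beta = 1.8432, eta = 2381.41
1/beta = 0.5425
1 + 1/beta = 1.5425
Gamma(1.5425) = 0.8883
Mean = 2381.41 * 0.8883
Mean = 2115.5139

2115.5139


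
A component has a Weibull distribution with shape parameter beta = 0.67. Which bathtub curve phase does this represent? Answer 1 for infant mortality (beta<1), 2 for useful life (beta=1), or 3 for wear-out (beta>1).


beta = 0.67
Compare beta to 1:
beta < 1 => infant mortality (phase 1)
beta = 1 => useful life (phase 2)
beta > 1 => wear-out (phase 3)
Since beta = 0.67, this is infant mortality (decreasing failure rate)
Phase = 1

1


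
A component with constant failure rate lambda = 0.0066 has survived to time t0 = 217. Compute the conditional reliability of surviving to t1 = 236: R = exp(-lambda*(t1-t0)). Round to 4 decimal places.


lambda = 0.0066
t0 = 217, t1 = 236
t1 - t0 = 19
lambda * (t1-t0) = 0.0066 * 19 = 0.1254
R = exp(-0.1254)
R = 0.8821

0.8821


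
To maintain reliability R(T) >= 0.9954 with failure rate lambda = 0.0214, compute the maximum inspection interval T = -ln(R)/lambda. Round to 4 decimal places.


R_target = 0.9954
lambda = 0.0214
-ln(0.9954) = 0.0046
T = 0.0046 / 0.0214
T = 0.2154

0.2154


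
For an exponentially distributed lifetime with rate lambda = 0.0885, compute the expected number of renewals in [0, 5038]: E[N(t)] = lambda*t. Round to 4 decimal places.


lambda = 0.0885
t = 5038
E[N(t)] = lambda * t
E[N(t)] = 0.0885 * 5038
E[N(t)] = 445.863

445.863


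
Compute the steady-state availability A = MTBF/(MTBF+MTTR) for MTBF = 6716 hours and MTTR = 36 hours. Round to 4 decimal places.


MTBF = 6716
MTTR = 36
MTBF + MTTR = 6752
A = 6716 / 6752
A = 0.9947

0.9947


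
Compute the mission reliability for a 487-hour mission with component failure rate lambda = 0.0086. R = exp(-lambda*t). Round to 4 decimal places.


lambda = 0.0086
mission_time = 487
lambda * t = 0.0086 * 487 = 4.1882
R = exp(-4.1882)
R = 0.0152

0.0152


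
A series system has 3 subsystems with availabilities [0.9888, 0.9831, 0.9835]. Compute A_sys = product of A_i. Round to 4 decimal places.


Subsystems: [0.9888, 0.9831, 0.9835]
After subsystem 1 (A=0.9888): product = 0.9888
After subsystem 2 (A=0.9831): product = 0.9721
After subsystem 3 (A=0.9835): product = 0.956
A_sys = 0.956

0.956


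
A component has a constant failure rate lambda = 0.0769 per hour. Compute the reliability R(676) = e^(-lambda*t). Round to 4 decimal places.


lambda = 0.0769
t = 676
lambda * t = 51.9844
R(t) = e^(-51.9844)
R(t) = 0.0

0.0


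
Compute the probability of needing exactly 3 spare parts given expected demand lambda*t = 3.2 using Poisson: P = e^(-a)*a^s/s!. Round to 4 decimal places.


a = 3.2, s = 3
e^(-a) = e^(-3.2) = 0.0408
a^s = 3.2^3 = 32.768
s! = 6
P = 0.0408 * 32.768 / 6
P = 0.2226

0.2226


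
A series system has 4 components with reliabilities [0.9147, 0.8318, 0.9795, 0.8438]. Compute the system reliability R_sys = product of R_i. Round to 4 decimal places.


Components: [0.9147, 0.8318, 0.9795, 0.8438]
After component 1 (R=0.9147): product = 0.9147
After component 2 (R=0.8318): product = 0.7608
After component 3 (R=0.9795): product = 0.7453
After component 4 (R=0.8438): product = 0.6288
R_sys = 0.6288

0.6288


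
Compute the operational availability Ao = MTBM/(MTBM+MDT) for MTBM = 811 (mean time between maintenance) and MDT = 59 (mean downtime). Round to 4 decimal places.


MTBM = 811
MDT = 59
MTBM + MDT = 870
Ao = 811 / 870
Ao = 0.9322

0.9322


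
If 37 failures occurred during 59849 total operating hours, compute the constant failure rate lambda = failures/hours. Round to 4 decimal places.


failures = 37
total_hours = 59849
lambda = 37 / 59849
lambda = 0.0006

0.0006


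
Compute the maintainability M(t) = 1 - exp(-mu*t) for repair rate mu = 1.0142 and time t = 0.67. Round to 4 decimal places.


mu = 1.0142, t = 0.67
mu * t = 1.0142 * 0.67 = 0.6795
exp(-0.6795) = 0.5069
M(t) = 1 - 0.5069
M(t) = 0.4931

0.4931


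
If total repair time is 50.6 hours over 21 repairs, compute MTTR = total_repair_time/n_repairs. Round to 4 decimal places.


total_repair_time = 50.6
n_repairs = 21
MTTR = 50.6 / 21
MTTR = 2.4095

2.4095


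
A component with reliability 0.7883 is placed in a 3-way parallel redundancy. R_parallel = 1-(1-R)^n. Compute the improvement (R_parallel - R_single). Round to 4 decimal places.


R_single = 0.7883, n = 3
1 - R_single = 0.2117
(1 - R_single)^n = 0.2117^3 = 0.0095
R_parallel = 1 - 0.0095 = 0.9905
Improvement = 0.9905 - 0.7883
Improvement = 0.2022

0.2022


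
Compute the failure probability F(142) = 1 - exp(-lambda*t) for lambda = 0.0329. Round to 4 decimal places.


lambda = 0.0329, t = 142
lambda * t = 4.6718
exp(-4.6718) = 0.0094
F(t) = 1 - 0.0094
F(t) = 0.9906

0.9906


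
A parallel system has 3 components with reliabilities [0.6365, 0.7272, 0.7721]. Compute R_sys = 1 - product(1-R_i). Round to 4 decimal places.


Components: [0.6365, 0.7272, 0.7721]
(1 - 0.6365) = 0.3635, running product = 0.3635
(1 - 0.7272) = 0.2728, running product = 0.0992
(1 - 0.7721) = 0.2279, running product = 0.0226
Product of (1-R_i) = 0.0226
R_sys = 1 - 0.0226 = 0.9774

0.9774


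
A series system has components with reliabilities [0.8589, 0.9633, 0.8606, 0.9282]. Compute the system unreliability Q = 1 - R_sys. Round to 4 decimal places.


Components: [0.8589, 0.9633, 0.8606, 0.9282]
After component 1: product = 0.8589
After component 2: product = 0.8274
After component 3: product = 0.712
After component 4: product = 0.6609
R_sys = 0.6609
Q = 1 - 0.6609 = 0.3391

0.3391


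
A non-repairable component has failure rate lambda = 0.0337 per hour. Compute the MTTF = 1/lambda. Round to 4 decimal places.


lambda = 0.0337
MTTF = 1 / 0.0337
MTTF = 29.6736

29.6736


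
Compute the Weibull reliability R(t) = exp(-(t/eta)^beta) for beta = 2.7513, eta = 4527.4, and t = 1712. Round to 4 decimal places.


beta = 2.7513, eta = 4527.4, t = 1712
t/eta = 1712 / 4527.4 = 0.3781
(t/eta)^beta = 0.3781^2.7513 = 0.0689
R(t) = exp(-0.0689)
R(t) = 0.9335

0.9335


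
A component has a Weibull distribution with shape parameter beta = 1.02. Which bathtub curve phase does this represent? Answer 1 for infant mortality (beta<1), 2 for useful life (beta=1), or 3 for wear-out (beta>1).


beta = 1.02
Compare beta to 1:
beta < 1 => infant mortality (phase 1)
beta = 1 => useful life (phase 2)
beta > 1 => wear-out (phase 3)
Since beta = 1.02, this is wear-out (increasing failure rate)
Phase = 3

3


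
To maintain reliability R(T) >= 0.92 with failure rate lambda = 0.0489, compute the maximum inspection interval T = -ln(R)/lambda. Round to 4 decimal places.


R_target = 0.92
lambda = 0.0489
-ln(0.92) = 0.0834
T = 0.0834 / 0.0489
T = 1.7051

1.7051


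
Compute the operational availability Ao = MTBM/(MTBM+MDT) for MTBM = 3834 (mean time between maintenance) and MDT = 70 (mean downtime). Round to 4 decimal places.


MTBM = 3834
MDT = 70
MTBM + MDT = 3904
Ao = 3834 / 3904
Ao = 0.9821

0.9821


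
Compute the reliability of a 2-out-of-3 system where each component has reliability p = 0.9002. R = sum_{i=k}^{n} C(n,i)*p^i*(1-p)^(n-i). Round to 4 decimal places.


k = 2, n = 3, p = 0.9002
i=2: C(3,2)=3 * 0.9002^2 * 0.0998^1 = 0.2426
i=3: C(3,3)=1 * 0.9002^3 * 0.0998^0 = 0.7295
R = sum of terms = 0.9721

0.9721


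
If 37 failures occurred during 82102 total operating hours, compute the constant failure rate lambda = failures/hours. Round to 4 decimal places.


failures = 37
total_hours = 82102
lambda = 37 / 82102
lambda = 0.0005

0.0005


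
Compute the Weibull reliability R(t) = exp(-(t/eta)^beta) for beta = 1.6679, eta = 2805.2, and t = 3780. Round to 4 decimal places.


beta = 1.6679, eta = 2805.2, t = 3780
t/eta = 3780 / 2805.2 = 1.3475
(t/eta)^beta = 1.3475^1.6679 = 1.6445
R(t) = exp(-1.6445)
R(t) = 0.1931

0.1931


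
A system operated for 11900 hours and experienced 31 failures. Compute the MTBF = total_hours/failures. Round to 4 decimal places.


total_hours = 11900
failures = 31
MTBF = 11900 / 31
MTBF = 383.871

383.871


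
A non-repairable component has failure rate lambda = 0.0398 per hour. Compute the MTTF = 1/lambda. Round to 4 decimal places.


lambda = 0.0398
MTTF = 1 / 0.0398
MTTF = 25.1256

25.1256


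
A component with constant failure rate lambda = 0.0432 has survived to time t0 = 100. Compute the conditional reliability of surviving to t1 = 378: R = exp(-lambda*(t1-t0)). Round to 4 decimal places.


lambda = 0.0432
t0 = 100, t1 = 378
t1 - t0 = 278
lambda * (t1-t0) = 0.0432 * 278 = 12.0096
R = exp(-12.0096)
R = 0.0

0.0


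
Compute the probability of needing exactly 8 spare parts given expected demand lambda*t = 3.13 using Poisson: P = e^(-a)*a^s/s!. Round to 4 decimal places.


a = 3.13, s = 8
e^(-a) = e^(-3.13) = 0.0437
a^s = 3.13^8 = 9212.0164
s! = 40320
P = 0.0437 * 9212.0164 / 40320
P = 0.01

0.01


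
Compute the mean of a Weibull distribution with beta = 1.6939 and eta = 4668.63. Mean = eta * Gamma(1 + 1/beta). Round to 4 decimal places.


beta = 1.6939, eta = 4668.63
1/beta = 0.5904
1 + 1/beta = 1.5904
Gamma(1.5904) = 0.8925
Mean = 4668.63 * 0.8925
Mean = 4166.5904

4166.5904


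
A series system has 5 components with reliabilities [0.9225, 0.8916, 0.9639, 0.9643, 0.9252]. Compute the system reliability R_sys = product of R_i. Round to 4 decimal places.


Components: [0.9225, 0.8916, 0.9639, 0.9643, 0.9252]
After component 1 (R=0.9225): product = 0.9225
After component 2 (R=0.8916): product = 0.8225
After component 3 (R=0.9639): product = 0.7928
After component 4 (R=0.9643): product = 0.7645
After component 5 (R=0.9252): product = 0.7073
R_sys = 0.7073

0.7073


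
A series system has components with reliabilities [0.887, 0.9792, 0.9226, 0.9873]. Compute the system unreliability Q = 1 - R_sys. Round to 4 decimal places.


Components: [0.887, 0.9792, 0.9226, 0.9873]
After component 1: product = 0.887
After component 2: product = 0.8686
After component 3: product = 0.8013
After component 4: product = 0.7911
R_sys = 0.7911
Q = 1 - 0.7911 = 0.2089

0.2089


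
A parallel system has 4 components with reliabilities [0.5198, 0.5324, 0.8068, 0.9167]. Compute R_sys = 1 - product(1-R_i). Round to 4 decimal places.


Components: [0.5198, 0.5324, 0.8068, 0.9167]
(1 - 0.5198) = 0.4802, running product = 0.4802
(1 - 0.5324) = 0.4676, running product = 0.2245
(1 - 0.8068) = 0.1932, running product = 0.0434
(1 - 0.9167) = 0.0833, running product = 0.0036
Product of (1-R_i) = 0.0036
R_sys = 1 - 0.0036 = 0.9964

0.9964


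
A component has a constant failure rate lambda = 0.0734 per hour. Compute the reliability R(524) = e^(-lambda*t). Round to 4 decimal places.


lambda = 0.0734
t = 524
lambda * t = 38.4616
R(t) = e^(-38.4616)
R(t) = 0.0

0.0


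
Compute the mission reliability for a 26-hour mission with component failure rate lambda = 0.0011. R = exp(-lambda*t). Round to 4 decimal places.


lambda = 0.0011
mission_time = 26
lambda * t = 0.0011 * 26 = 0.0286
R = exp(-0.0286)
R = 0.9718

0.9718


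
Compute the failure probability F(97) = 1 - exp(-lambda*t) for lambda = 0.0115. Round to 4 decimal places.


lambda = 0.0115, t = 97
lambda * t = 1.1155
exp(-1.1155) = 0.3278
F(t) = 1 - 0.3278
F(t) = 0.6722

0.6722


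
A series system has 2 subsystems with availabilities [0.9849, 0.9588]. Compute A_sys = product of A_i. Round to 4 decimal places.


Subsystems: [0.9849, 0.9588]
After subsystem 1 (A=0.9849): product = 0.9849
After subsystem 2 (A=0.9588): product = 0.9443
A_sys = 0.9443

0.9443


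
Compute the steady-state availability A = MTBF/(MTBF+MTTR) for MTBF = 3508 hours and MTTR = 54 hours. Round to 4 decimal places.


MTBF = 3508
MTTR = 54
MTBF + MTTR = 3562
A = 3508 / 3562
A = 0.9848

0.9848


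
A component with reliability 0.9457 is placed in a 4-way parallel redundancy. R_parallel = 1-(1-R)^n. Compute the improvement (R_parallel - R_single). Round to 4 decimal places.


R_single = 0.9457, n = 4
1 - R_single = 0.0543
(1 - R_single)^n = 0.0543^4 = 0.0
R_parallel = 1 - 0.0 = 1.0
Improvement = 1.0 - 0.9457
Improvement = 0.0543

0.0543


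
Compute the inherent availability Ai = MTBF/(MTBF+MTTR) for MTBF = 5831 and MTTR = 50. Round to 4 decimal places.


MTBF = 5831
MTTR = 50
MTBF + MTTR = 5881
Ai = 5831 / 5881
Ai = 0.9915

0.9915


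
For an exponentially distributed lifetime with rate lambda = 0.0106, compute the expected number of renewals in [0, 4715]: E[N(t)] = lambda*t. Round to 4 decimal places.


lambda = 0.0106
t = 4715
E[N(t)] = lambda * t
E[N(t)] = 0.0106 * 4715
E[N(t)] = 49.979

49.979


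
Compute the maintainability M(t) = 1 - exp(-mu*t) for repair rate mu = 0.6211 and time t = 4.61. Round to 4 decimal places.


mu = 0.6211, t = 4.61
mu * t = 0.6211 * 4.61 = 2.8633
exp(-2.8633) = 0.0571
M(t) = 1 - 0.0571
M(t) = 0.9429

0.9429


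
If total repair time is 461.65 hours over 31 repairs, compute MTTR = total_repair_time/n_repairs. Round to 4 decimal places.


total_repair_time = 461.65
n_repairs = 31
MTTR = 461.65 / 31
MTTR = 14.8919

14.8919


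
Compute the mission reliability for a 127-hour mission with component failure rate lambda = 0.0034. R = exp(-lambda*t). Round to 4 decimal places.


lambda = 0.0034
mission_time = 127
lambda * t = 0.0034 * 127 = 0.4318
R = exp(-0.4318)
R = 0.6493

0.6493


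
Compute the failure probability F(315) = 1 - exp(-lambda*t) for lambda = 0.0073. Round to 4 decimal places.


lambda = 0.0073, t = 315
lambda * t = 2.2995
exp(-2.2995) = 0.1003
F(t) = 1 - 0.1003
F(t) = 0.8997

0.8997


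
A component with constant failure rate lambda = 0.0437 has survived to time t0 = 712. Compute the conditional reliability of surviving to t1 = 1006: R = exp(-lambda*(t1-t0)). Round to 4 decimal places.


lambda = 0.0437
t0 = 712, t1 = 1006
t1 - t0 = 294
lambda * (t1-t0) = 0.0437 * 294 = 12.8478
R = exp(-12.8478)
R = 0.0

0.0


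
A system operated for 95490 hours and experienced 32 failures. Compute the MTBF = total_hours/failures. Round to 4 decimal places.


total_hours = 95490
failures = 32
MTBF = 95490 / 32
MTBF = 2984.0625

2984.0625


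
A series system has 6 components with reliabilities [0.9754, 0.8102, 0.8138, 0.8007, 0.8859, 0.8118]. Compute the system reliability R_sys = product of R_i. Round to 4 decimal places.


Components: [0.9754, 0.8102, 0.8138, 0.8007, 0.8859, 0.8118]
After component 1 (R=0.9754): product = 0.9754
After component 2 (R=0.8102): product = 0.7903
After component 3 (R=0.8138): product = 0.6431
After component 4 (R=0.8007): product = 0.5149
After component 5 (R=0.8859): product = 0.4562
After component 6 (R=0.8118): product = 0.3703
R_sys = 0.3703

0.3703


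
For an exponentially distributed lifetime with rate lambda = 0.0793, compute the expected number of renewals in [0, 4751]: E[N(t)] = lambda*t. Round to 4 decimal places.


lambda = 0.0793
t = 4751
E[N(t)] = lambda * t
E[N(t)] = 0.0793 * 4751
E[N(t)] = 376.7543

376.7543


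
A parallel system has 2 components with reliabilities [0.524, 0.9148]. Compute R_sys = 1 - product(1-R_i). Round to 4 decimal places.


Components: [0.524, 0.9148]
(1 - 0.524) = 0.476, running product = 0.476
(1 - 0.9148) = 0.0852, running product = 0.0406
Product of (1-R_i) = 0.0406
R_sys = 1 - 0.0406 = 0.9594

0.9594


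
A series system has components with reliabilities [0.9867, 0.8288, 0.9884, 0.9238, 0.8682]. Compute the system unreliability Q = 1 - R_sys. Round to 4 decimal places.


Components: [0.9867, 0.8288, 0.9884, 0.9238, 0.8682]
After component 1: product = 0.9867
After component 2: product = 0.8178
After component 3: product = 0.8083
After component 4: product = 0.7467
After component 5: product = 0.6483
R_sys = 0.6483
Q = 1 - 0.6483 = 0.3517

0.3517


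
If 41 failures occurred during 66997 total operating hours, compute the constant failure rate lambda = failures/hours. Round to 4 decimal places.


failures = 41
total_hours = 66997
lambda = 41 / 66997
lambda = 0.0006

0.0006


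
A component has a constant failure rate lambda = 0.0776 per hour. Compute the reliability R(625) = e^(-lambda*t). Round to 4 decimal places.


lambda = 0.0776
t = 625
lambda * t = 48.5
R(t) = e^(-48.5)
R(t) = 0.0

0.0


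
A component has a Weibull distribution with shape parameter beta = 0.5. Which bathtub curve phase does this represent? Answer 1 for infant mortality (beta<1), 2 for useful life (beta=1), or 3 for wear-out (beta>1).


beta = 0.5
Compare beta to 1:
beta < 1 => infant mortality (phase 1)
beta = 1 => useful life (phase 2)
beta > 1 => wear-out (phase 3)
Since beta = 0.5, this is infant mortality (decreasing failure rate)
Phase = 1

1


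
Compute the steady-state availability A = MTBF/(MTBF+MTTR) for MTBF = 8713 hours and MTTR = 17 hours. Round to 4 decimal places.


MTBF = 8713
MTTR = 17
MTBF + MTTR = 8730
A = 8713 / 8730
A = 0.9981

0.9981


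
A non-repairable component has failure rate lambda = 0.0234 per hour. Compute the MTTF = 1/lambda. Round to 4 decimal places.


lambda = 0.0234
MTTF = 1 / 0.0234
MTTF = 42.735

42.735


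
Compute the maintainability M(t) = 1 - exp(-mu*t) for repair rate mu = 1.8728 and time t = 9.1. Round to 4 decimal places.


mu = 1.8728, t = 9.1
mu * t = 1.8728 * 9.1 = 17.0425
exp(-17.0425) = 0.0
M(t) = 1 - 0.0
M(t) = 1.0

1.0


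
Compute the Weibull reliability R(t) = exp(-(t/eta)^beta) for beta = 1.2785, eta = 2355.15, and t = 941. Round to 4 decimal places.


beta = 1.2785, eta = 2355.15, t = 941
t/eta = 941 / 2355.15 = 0.3995
(t/eta)^beta = 0.3995^1.2785 = 0.3095
R(t) = exp(-0.3095)
R(t) = 0.7338

0.7338


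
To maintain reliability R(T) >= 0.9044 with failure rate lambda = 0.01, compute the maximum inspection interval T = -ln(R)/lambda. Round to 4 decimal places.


R_target = 0.9044
lambda = 0.01
-ln(0.9044) = 0.1005
T = 0.1005 / 0.01
T = 10.0484

10.0484


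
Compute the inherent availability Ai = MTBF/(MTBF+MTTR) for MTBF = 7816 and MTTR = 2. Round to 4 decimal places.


MTBF = 7816
MTTR = 2
MTBF + MTTR = 7818
Ai = 7816 / 7818
Ai = 0.9997

0.9997


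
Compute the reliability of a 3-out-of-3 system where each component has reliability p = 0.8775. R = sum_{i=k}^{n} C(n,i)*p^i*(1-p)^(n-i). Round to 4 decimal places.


k = 3, n = 3, p = 0.8775
i=3: C(3,3)=1 * 0.8775^3 * 0.1225^0 = 0.6757
R = sum of terms = 0.6757

0.6757


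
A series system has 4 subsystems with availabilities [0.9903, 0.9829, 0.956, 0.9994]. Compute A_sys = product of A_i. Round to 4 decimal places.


Subsystems: [0.9903, 0.9829, 0.956, 0.9994]
After subsystem 1 (A=0.9903): product = 0.9903
After subsystem 2 (A=0.9829): product = 0.9734
After subsystem 3 (A=0.956): product = 0.9305
After subsystem 4 (A=0.9994): product = 0.93
A_sys = 0.93

0.93


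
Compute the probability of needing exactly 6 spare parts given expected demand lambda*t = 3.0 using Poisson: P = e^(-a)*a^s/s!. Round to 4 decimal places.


a = 3.0, s = 6
e^(-a) = e^(-3.0) = 0.0498
a^s = 3.0^6 = 729.0
s! = 720
P = 0.0498 * 729.0 / 720
P = 0.0504

0.0504


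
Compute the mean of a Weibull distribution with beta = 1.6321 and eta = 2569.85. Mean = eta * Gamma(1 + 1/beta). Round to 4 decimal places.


beta = 1.6321, eta = 2569.85
1/beta = 0.6127
1 + 1/beta = 1.6127
Gamma(1.6127) = 0.895
Mean = 2569.85 * 0.895
Mean = 2300.0402

2300.0402


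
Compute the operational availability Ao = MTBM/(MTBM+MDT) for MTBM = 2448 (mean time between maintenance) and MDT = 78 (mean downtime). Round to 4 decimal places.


MTBM = 2448
MDT = 78
MTBM + MDT = 2526
Ao = 2448 / 2526
Ao = 0.9691

0.9691


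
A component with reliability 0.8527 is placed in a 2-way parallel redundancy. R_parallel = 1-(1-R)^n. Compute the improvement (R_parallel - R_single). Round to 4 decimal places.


R_single = 0.8527, n = 2
1 - R_single = 0.1473
(1 - R_single)^n = 0.1473^2 = 0.0217
R_parallel = 1 - 0.0217 = 0.9783
Improvement = 0.9783 - 0.8527
Improvement = 0.1256

0.1256


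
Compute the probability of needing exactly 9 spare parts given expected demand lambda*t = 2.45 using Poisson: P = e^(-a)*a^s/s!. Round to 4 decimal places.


a = 2.45, s = 9
e^(-a) = e^(-2.45) = 0.0863
a^s = 2.45^9 = 3180.4953
s! = 362880
P = 0.0863 * 3180.4953 / 362880
P = 0.0008

0.0008


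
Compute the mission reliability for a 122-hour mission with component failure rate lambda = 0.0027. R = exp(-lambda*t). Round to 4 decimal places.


lambda = 0.0027
mission_time = 122
lambda * t = 0.0027 * 122 = 0.3294
R = exp(-0.3294)
R = 0.7194

0.7194


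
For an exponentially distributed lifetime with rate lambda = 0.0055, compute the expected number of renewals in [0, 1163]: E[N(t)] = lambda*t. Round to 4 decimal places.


lambda = 0.0055
t = 1163
E[N(t)] = lambda * t
E[N(t)] = 0.0055 * 1163
E[N(t)] = 6.3965

6.3965


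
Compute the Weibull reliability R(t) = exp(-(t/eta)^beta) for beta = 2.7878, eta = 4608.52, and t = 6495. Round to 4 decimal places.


beta = 2.7878, eta = 4608.52, t = 6495
t/eta = 6495 / 4608.52 = 1.4093
(t/eta)^beta = 1.4093^2.7878 = 2.6027
R(t) = exp(-2.6027)
R(t) = 0.0741

0.0741


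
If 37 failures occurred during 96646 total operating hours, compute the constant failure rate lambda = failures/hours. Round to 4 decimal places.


failures = 37
total_hours = 96646
lambda = 37 / 96646
lambda = 0.0004

0.0004


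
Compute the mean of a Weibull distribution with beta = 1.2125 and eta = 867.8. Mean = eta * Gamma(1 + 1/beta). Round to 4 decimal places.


beta = 1.2125, eta = 867.8
1/beta = 0.8247
1 + 1/beta = 1.8247
Gamma(1.8247) = 0.9382
Mean = 867.8 * 0.9382
Mean = 814.1568

814.1568


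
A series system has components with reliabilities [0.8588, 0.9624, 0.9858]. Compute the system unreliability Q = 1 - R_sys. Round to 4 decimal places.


Components: [0.8588, 0.9624, 0.9858]
After component 1: product = 0.8588
After component 2: product = 0.8265
After component 3: product = 0.8148
R_sys = 0.8148
Q = 1 - 0.8148 = 0.1852

0.1852


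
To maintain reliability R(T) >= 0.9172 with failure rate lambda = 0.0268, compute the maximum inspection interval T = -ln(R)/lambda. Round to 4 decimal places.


R_target = 0.9172
lambda = 0.0268
-ln(0.9172) = 0.0864
T = 0.0864 / 0.0268
T = 3.225

3.225


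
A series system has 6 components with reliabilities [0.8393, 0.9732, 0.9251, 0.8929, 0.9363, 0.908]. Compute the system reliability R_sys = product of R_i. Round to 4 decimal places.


Components: [0.8393, 0.9732, 0.9251, 0.8929, 0.9363, 0.908]
After component 1 (R=0.8393): product = 0.8393
After component 2 (R=0.9732): product = 0.8168
After component 3 (R=0.9251): product = 0.7556
After component 4 (R=0.8929): product = 0.6747
After component 5 (R=0.9363): product = 0.6317
After component 6 (R=0.908): product = 0.5736
R_sys = 0.5736

0.5736


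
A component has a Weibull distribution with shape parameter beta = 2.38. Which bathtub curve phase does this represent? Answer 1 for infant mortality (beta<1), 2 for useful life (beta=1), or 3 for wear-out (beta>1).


beta = 2.38
Compare beta to 1:
beta < 1 => infant mortality (phase 1)
beta = 1 => useful life (phase 2)
beta > 1 => wear-out (phase 3)
Since beta = 2.38, this is wear-out (increasing failure rate)
Phase = 3

3


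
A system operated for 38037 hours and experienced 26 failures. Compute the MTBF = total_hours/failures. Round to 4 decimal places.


total_hours = 38037
failures = 26
MTBF = 38037 / 26
MTBF = 1462.9615

1462.9615


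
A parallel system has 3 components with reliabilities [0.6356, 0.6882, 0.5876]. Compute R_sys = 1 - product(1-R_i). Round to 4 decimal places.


Components: [0.6356, 0.6882, 0.5876]
(1 - 0.6356) = 0.3644, running product = 0.3644
(1 - 0.6882) = 0.3118, running product = 0.1136
(1 - 0.5876) = 0.4124, running product = 0.0469
Product of (1-R_i) = 0.0469
R_sys = 1 - 0.0469 = 0.9531

0.9531


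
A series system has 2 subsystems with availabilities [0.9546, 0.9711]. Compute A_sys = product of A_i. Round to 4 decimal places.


Subsystems: [0.9546, 0.9711]
After subsystem 1 (A=0.9546): product = 0.9546
After subsystem 2 (A=0.9711): product = 0.927
A_sys = 0.927

0.927


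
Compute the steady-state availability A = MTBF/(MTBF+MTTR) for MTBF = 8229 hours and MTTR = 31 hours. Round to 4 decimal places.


MTBF = 8229
MTTR = 31
MTBF + MTTR = 8260
A = 8229 / 8260
A = 0.9962

0.9962


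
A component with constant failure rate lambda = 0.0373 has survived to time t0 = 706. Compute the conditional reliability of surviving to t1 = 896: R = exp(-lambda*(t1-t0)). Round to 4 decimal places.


lambda = 0.0373
t0 = 706, t1 = 896
t1 - t0 = 190
lambda * (t1-t0) = 0.0373 * 190 = 7.087
R = exp(-7.087)
R = 0.0008

0.0008


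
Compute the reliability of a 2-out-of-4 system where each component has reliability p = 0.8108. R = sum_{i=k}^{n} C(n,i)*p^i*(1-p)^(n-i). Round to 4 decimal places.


k = 2, n = 4, p = 0.8108
i=2: C(4,2)=6 * 0.8108^2 * 0.1892^2 = 0.1412
i=3: C(4,3)=4 * 0.8108^3 * 0.1892^1 = 0.4034
i=4: C(4,4)=1 * 0.8108^4 * 0.1892^0 = 0.4322
R = sum of terms = 0.9768

0.9768


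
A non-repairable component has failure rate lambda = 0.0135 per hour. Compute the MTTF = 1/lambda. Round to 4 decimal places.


lambda = 0.0135
MTTF = 1 / 0.0135
MTTF = 74.0741

74.0741


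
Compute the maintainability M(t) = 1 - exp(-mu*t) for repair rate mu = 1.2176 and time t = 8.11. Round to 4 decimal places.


mu = 1.2176, t = 8.11
mu * t = 1.2176 * 8.11 = 9.8747
exp(-9.8747) = 0.0001
M(t) = 1 - 0.0001
M(t) = 0.9999

0.9999


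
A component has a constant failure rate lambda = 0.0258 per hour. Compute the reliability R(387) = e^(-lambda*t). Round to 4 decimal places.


lambda = 0.0258
t = 387
lambda * t = 9.9846
R(t) = e^(-9.9846)
R(t) = 0.0

0.0


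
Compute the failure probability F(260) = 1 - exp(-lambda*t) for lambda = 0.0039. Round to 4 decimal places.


lambda = 0.0039, t = 260
lambda * t = 1.014
exp(-1.014) = 0.3628
F(t) = 1 - 0.3628
F(t) = 0.6372

0.6372


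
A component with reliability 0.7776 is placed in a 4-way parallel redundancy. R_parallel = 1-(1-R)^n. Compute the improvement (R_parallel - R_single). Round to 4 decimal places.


R_single = 0.7776, n = 4
1 - R_single = 0.2224
(1 - R_single)^n = 0.2224^4 = 0.0024
R_parallel = 1 - 0.0024 = 0.9976
Improvement = 0.9976 - 0.7776
Improvement = 0.22

0.22


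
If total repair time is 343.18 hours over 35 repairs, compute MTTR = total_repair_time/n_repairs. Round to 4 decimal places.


total_repair_time = 343.18
n_repairs = 35
MTTR = 343.18 / 35
MTTR = 9.8051

9.8051


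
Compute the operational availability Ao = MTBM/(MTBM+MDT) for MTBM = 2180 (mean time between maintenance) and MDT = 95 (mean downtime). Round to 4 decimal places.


MTBM = 2180
MDT = 95
MTBM + MDT = 2275
Ao = 2180 / 2275
Ao = 0.9582

0.9582


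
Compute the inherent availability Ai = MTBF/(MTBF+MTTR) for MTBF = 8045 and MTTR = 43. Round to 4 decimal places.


MTBF = 8045
MTTR = 43
MTBF + MTTR = 8088
Ai = 8045 / 8088
Ai = 0.9947

0.9947


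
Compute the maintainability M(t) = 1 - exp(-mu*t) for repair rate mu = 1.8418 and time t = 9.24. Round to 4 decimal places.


mu = 1.8418, t = 9.24
mu * t = 1.8418 * 9.24 = 17.0182
exp(-17.0182) = 0.0
M(t) = 1 - 0.0
M(t) = 1.0

1.0


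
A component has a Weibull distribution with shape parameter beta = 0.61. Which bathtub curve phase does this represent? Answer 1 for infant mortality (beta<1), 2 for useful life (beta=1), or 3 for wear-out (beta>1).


beta = 0.61
Compare beta to 1:
beta < 1 => infant mortality (phase 1)
beta = 1 => useful life (phase 2)
beta > 1 => wear-out (phase 3)
Since beta = 0.61, this is infant mortality (decreasing failure rate)
Phase = 1

1


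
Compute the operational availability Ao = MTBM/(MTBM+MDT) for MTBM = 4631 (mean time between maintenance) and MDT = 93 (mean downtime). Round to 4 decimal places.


MTBM = 4631
MDT = 93
MTBM + MDT = 4724
Ao = 4631 / 4724
Ao = 0.9803

0.9803


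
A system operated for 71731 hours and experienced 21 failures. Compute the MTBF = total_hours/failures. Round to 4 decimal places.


total_hours = 71731
failures = 21
MTBF = 71731 / 21
MTBF = 3415.7619

3415.7619


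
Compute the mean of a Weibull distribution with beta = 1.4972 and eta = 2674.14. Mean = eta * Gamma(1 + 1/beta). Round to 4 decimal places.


beta = 1.4972, eta = 2674.14
1/beta = 0.6679
1 + 1/beta = 1.6679
Gamma(1.6679) = 0.903
Mean = 2674.14 * 0.903
Mean = 2414.616

2414.616
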